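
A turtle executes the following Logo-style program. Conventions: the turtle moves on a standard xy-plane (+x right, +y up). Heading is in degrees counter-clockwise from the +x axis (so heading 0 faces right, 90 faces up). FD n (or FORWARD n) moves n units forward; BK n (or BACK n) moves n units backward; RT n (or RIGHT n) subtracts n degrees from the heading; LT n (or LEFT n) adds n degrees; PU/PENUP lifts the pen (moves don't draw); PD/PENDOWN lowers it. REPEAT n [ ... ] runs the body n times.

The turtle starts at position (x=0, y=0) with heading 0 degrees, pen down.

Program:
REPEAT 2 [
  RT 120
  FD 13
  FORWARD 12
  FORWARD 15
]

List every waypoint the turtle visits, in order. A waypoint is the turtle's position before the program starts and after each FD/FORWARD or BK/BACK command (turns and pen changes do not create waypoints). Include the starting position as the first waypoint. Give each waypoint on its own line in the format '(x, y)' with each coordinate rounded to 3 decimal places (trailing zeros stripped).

Answer: (0, 0)
(-6.5, -11.258)
(-12.5, -21.651)
(-20, -34.641)
(-26.5, -23.383)
(-32.5, -12.99)
(-40, 0)

Derivation:
Executing turtle program step by step:
Start: pos=(0,0), heading=0, pen down
REPEAT 2 [
  -- iteration 1/2 --
  RT 120: heading 0 -> 240
  FD 13: (0,0) -> (-6.5,-11.258) [heading=240, draw]
  FD 12: (-6.5,-11.258) -> (-12.5,-21.651) [heading=240, draw]
  FD 15: (-12.5,-21.651) -> (-20,-34.641) [heading=240, draw]
  -- iteration 2/2 --
  RT 120: heading 240 -> 120
  FD 13: (-20,-34.641) -> (-26.5,-23.383) [heading=120, draw]
  FD 12: (-26.5,-23.383) -> (-32.5,-12.99) [heading=120, draw]
  FD 15: (-32.5,-12.99) -> (-40,0) [heading=120, draw]
]
Final: pos=(-40,0), heading=120, 6 segment(s) drawn
Waypoints (7 total):
(0, 0)
(-6.5, -11.258)
(-12.5, -21.651)
(-20, -34.641)
(-26.5, -23.383)
(-32.5, -12.99)
(-40, 0)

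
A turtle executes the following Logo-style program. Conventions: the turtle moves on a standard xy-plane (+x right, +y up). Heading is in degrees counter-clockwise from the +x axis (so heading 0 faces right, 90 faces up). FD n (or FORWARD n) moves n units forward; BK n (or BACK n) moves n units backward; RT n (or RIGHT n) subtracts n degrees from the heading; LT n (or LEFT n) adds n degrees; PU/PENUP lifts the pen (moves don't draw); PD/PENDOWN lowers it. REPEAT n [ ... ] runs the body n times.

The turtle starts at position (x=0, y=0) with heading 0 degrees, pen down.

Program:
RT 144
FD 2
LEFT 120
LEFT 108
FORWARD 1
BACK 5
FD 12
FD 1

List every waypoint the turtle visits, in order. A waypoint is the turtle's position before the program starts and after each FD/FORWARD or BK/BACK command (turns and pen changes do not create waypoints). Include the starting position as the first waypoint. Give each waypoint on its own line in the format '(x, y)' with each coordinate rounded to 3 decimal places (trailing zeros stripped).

Answer: (0, 0)
(-1.618, -1.176)
(-1.514, -0.181)
(-2.036, -5.154)
(-0.782, 6.781)
(-0.677, 7.775)

Derivation:
Executing turtle program step by step:
Start: pos=(0,0), heading=0, pen down
RT 144: heading 0 -> 216
FD 2: (0,0) -> (-1.618,-1.176) [heading=216, draw]
LT 120: heading 216 -> 336
LT 108: heading 336 -> 84
FD 1: (-1.618,-1.176) -> (-1.514,-0.181) [heading=84, draw]
BK 5: (-1.514,-0.181) -> (-2.036,-5.154) [heading=84, draw]
FD 12: (-2.036,-5.154) -> (-0.782,6.781) [heading=84, draw]
FD 1: (-0.782,6.781) -> (-0.677,7.775) [heading=84, draw]
Final: pos=(-0.677,7.775), heading=84, 5 segment(s) drawn
Waypoints (6 total):
(0, 0)
(-1.618, -1.176)
(-1.514, -0.181)
(-2.036, -5.154)
(-0.782, 6.781)
(-0.677, 7.775)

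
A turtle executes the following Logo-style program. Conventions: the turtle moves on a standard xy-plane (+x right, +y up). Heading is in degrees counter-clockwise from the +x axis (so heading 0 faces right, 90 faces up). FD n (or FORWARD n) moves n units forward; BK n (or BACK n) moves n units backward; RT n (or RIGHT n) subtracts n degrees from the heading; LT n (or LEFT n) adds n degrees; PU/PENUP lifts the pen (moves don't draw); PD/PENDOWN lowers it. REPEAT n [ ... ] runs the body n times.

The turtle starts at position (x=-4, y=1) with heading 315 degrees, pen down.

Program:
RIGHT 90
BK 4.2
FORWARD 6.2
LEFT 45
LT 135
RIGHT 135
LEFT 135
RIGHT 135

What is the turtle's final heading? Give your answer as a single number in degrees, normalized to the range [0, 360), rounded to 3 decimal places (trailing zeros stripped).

Answer: 270

Derivation:
Executing turtle program step by step:
Start: pos=(-4,1), heading=315, pen down
RT 90: heading 315 -> 225
BK 4.2: (-4,1) -> (-1.03,3.97) [heading=225, draw]
FD 6.2: (-1.03,3.97) -> (-5.414,-0.414) [heading=225, draw]
LT 45: heading 225 -> 270
LT 135: heading 270 -> 45
RT 135: heading 45 -> 270
LT 135: heading 270 -> 45
RT 135: heading 45 -> 270
Final: pos=(-5.414,-0.414), heading=270, 2 segment(s) drawn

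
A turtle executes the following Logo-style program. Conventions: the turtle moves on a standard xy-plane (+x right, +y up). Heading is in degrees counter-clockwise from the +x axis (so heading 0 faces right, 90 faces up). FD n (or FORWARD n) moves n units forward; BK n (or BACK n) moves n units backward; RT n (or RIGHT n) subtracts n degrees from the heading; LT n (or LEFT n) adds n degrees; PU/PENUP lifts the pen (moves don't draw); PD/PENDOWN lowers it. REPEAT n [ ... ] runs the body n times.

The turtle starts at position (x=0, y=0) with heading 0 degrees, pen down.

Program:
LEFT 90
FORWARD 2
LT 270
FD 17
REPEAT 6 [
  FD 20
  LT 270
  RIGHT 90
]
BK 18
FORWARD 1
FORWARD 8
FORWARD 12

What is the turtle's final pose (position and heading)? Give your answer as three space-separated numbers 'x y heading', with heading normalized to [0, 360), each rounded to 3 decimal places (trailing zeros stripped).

Answer: 20 2 0

Derivation:
Executing turtle program step by step:
Start: pos=(0,0), heading=0, pen down
LT 90: heading 0 -> 90
FD 2: (0,0) -> (0,2) [heading=90, draw]
LT 270: heading 90 -> 0
FD 17: (0,2) -> (17,2) [heading=0, draw]
REPEAT 6 [
  -- iteration 1/6 --
  FD 20: (17,2) -> (37,2) [heading=0, draw]
  LT 270: heading 0 -> 270
  RT 90: heading 270 -> 180
  -- iteration 2/6 --
  FD 20: (37,2) -> (17,2) [heading=180, draw]
  LT 270: heading 180 -> 90
  RT 90: heading 90 -> 0
  -- iteration 3/6 --
  FD 20: (17,2) -> (37,2) [heading=0, draw]
  LT 270: heading 0 -> 270
  RT 90: heading 270 -> 180
  -- iteration 4/6 --
  FD 20: (37,2) -> (17,2) [heading=180, draw]
  LT 270: heading 180 -> 90
  RT 90: heading 90 -> 0
  -- iteration 5/6 --
  FD 20: (17,2) -> (37,2) [heading=0, draw]
  LT 270: heading 0 -> 270
  RT 90: heading 270 -> 180
  -- iteration 6/6 --
  FD 20: (37,2) -> (17,2) [heading=180, draw]
  LT 270: heading 180 -> 90
  RT 90: heading 90 -> 0
]
BK 18: (17,2) -> (-1,2) [heading=0, draw]
FD 1: (-1,2) -> (0,2) [heading=0, draw]
FD 8: (0,2) -> (8,2) [heading=0, draw]
FD 12: (8,2) -> (20,2) [heading=0, draw]
Final: pos=(20,2), heading=0, 12 segment(s) drawn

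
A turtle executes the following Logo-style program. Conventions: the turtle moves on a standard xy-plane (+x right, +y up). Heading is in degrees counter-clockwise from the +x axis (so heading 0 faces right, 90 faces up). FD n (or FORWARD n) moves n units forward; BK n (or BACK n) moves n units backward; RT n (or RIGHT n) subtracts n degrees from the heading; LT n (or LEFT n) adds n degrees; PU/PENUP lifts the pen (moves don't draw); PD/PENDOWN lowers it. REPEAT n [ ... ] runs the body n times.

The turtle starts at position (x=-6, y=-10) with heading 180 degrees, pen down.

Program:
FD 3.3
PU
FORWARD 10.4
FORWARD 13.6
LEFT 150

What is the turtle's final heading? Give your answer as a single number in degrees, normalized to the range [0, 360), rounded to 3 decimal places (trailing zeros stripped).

Answer: 330

Derivation:
Executing turtle program step by step:
Start: pos=(-6,-10), heading=180, pen down
FD 3.3: (-6,-10) -> (-9.3,-10) [heading=180, draw]
PU: pen up
FD 10.4: (-9.3,-10) -> (-19.7,-10) [heading=180, move]
FD 13.6: (-19.7,-10) -> (-33.3,-10) [heading=180, move]
LT 150: heading 180 -> 330
Final: pos=(-33.3,-10), heading=330, 1 segment(s) drawn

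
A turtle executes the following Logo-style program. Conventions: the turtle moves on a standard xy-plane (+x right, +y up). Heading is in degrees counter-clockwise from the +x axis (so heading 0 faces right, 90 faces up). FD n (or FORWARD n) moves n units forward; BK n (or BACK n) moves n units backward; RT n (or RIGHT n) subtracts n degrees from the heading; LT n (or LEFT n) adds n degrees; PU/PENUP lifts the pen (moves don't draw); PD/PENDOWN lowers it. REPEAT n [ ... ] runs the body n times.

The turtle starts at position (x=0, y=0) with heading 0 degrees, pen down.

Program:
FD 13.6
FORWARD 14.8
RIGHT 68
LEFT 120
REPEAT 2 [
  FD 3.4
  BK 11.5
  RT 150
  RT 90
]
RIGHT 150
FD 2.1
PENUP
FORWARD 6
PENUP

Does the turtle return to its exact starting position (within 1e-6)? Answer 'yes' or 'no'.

Executing turtle program step by step:
Start: pos=(0,0), heading=0, pen down
FD 13.6: (0,0) -> (13.6,0) [heading=0, draw]
FD 14.8: (13.6,0) -> (28.4,0) [heading=0, draw]
RT 68: heading 0 -> 292
LT 120: heading 292 -> 52
REPEAT 2 [
  -- iteration 1/2 --
  FD 3.4: (28.4,0) -> (30.493,2.679) [heading=52, draw]
  BK 11.5: (30.493,2.679) -> (23.413,-6.383) [heading=52, draw]
  RT 150: heading 52 -> 262
  RT 90: heading 262 -> 172
  -- iteration 2/2 --
  FD 3.4: (23.413,-6.383) -> (20.046,-5.91) [heading=172, draw]
  BK 11.5: (20.046,-5.91) -> (31.434,-7.51) [heading=172, draw]
  RT 150: heading 172 -> 22
  RT 90: heading 22 -> 292
]
RT 150: heading 292 -> 142
FD 2.1: (31.434,-7.51) -> (29.779,-6.217) [heading=142, draw]
PU: pen up
FD 6: (29.779,-6.217) -> (25.051,-2.523) [heading=142, move]
PU: pen up
Final: pos=(25.051,-2.523), heading=142, 7 segment(s) drawn

Start position: (0, 0)
Final position: (25.051, -2.523)
Distance = 25.178; >= 1e-6 -> NOT closed

Answer: no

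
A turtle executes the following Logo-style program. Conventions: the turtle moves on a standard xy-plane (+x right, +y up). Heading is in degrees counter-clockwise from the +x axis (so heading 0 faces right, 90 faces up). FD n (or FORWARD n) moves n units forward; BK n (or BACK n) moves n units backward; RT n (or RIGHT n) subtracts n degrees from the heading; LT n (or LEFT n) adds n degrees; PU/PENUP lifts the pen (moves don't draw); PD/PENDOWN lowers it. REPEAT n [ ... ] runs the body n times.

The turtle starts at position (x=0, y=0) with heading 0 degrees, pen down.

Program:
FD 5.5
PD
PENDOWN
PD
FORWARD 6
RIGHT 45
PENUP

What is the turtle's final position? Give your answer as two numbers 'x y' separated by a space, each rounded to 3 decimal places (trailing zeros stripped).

Executing turtle program step by step:
Start: pos=(0,0), heading=0, pen down
FD 5.5: (0,0) -> (5.5,0) [heading=0, draw]
PD: pen down
PD: pen down
PD: pen down
FD 6: (5.5,0) -> (11.5,0) [heading=0, draw]
RT 45: heading 0 -> 315
PU: pen up
Final: pos=(11.5,0), heading=315, 2 segment(s) drawn

Answer: 11.5 0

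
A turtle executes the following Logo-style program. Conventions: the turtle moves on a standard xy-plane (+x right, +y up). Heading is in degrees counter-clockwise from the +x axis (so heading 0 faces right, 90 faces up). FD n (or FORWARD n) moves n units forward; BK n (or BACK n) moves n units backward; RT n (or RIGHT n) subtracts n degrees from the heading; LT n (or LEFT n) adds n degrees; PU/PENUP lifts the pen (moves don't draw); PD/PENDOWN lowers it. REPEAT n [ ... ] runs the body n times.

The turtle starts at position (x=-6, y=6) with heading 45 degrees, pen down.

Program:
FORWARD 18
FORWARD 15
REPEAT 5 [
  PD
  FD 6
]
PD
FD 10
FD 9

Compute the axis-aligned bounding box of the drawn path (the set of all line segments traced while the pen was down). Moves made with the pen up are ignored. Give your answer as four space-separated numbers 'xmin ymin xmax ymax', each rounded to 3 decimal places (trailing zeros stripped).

Answer: -6 6 51.983 63.983

Derivation:
Executing turtle program step by step:
Start: pos=(-6,6), heading=45, pen down
FD 18: (-6,6) -> (6.728,18.728) [heading=45, draw]
FD 15: (6.728,18.728) -> (17.335,29.335) [heading=45, draw]
REPEAT 5 [
  -- iteration 1/5 --
  PD: pen down
  FD 6: (17.335,29.335) -> (21.577,33.577) [heading=45, draw]
  -- iteration 2/5 --
  PD: pen down
  FD 6: (21.577,33.577) -> (25.82,37.82) [heading=45, draw]
  -- iteration 3/5 --
  PD: pen down
  FD 6: (25.82,37.82) -> (30.062,42.062) [heading=45, draw]
  -- iteration 4/5 --
  PD: pen down
  FD 6: (30.062,42.062) -> (34.305,46.305) [heading=45, draw]
  -- iteration 5/5 --
  PD: pen down
  FD 6: (34.305,46.305) -> (38.548,50.548) [heading=45, draw]
]
PD: pen down
FD 10: (38.548,50.548) -> (45.619,57.619) [heading=45, draw]
FD 9: (45.619,57.619) -> (51.983,63.983) [heading=45, draw]
Final: pos=(51.983,63.983), heading=45, 9 segment(s) drawn

Segment endpoints: x in {-6, 6.728, 17.335, 21.577, 25.82, 30.062, 34.305, 38.548, 45.619, 51.983}, y in {6, 18.728, 29.335, 33.577, 37.82, 42.062, 46.305, 50.548, 57.619, 63.983}
xmin=-6, ymin=6, xmax=51.983, ymax=63.983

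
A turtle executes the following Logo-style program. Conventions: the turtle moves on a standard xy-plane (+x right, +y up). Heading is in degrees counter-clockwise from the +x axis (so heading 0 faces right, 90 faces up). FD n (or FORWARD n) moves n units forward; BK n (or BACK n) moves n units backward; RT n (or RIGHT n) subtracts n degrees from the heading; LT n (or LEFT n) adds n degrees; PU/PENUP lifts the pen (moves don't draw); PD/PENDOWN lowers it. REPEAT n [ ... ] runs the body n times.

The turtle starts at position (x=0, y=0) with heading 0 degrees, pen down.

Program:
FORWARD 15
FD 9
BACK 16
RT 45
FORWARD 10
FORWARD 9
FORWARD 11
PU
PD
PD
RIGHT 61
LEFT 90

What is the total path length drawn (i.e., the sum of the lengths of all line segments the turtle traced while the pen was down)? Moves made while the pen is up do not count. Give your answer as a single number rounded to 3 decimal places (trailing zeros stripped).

Answer: 70

Derivation:
Executing turtle program step by step:
Start: pos=(0,0), heading=0, pen down
FD 15: (0,0) -> (15,0) [heading=0, draw]
FD 9: (15,0) -> (24,0) [heading=0, draw]
BK 16: (24,0) -> (8,0) [heading=0, draw]
RT 45: heading 0 -> 315
FD 10: (8,0) -> (15.071,-7.071) [heading=315, draw]
FD 9: (15.071,-7.071) -> (21.435,-13.435) [heading=315, draw]
FD 11: (21.435,-13.435) -> (29.213,-21.213) [heading=315, draw]
PU: pen up
PD: pen down
PD: pen down
RT 61: heading 315 -> 254
LT 90: heading 254 -> 344
Final: pos=(29.213,-21.213), heading=344, 6 segment(s) drawn

Segment lengths:
  seg 1: (0,0) -> (15,0), length = 15
  seg 2: (15,0) -> (24,0), length = 9
  seg 3: (24,0) -> (8,0), length = 16
  seg 4: (8,0) -> (15.071,-7.071), length = 10
  seg 5: (15.071,-7.071) -> (21.435,-13.435), length = 9
  seg 6: (21.435,-13.435) -> (29.213,-21.213), length = 11
Total = 70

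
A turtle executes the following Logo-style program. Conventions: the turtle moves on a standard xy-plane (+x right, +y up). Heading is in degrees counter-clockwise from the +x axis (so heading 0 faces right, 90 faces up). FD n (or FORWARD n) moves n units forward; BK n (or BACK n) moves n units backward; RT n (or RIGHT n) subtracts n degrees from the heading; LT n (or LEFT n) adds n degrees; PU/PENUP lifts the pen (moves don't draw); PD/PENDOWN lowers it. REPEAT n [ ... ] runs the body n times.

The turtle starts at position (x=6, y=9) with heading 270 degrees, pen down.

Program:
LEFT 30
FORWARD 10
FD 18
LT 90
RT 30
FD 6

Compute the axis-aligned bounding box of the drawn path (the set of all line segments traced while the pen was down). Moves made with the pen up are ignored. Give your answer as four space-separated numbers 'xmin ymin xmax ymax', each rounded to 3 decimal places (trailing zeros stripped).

Executing turtle program step by step:
Start: pos=(6,9), heading=270, pen down
LT 30: heading 270 -> 300
FD 10: (6,9) -> (11,0.34) [heading=300, draw]
FD 18: (11,0.34) -> (20,-15.249) [heading=300, draw]
LT 90: heading 300 -> 30
RT 30: heading 30 -> 0
FD 6: (20,-15.249) -> (26,-15.249) [heading=0, draw]
Final: pos=(26,-15.249), heading=0, 3 segment(s) drawn

Segment endpoints: x in {6, 11, 20, 26}, y in {-15.249, -15.249, 0.34, 9}
xmin=6, ymin=-15.249, xmax=26, ymax=9

Answer: 6 -15.249 26 9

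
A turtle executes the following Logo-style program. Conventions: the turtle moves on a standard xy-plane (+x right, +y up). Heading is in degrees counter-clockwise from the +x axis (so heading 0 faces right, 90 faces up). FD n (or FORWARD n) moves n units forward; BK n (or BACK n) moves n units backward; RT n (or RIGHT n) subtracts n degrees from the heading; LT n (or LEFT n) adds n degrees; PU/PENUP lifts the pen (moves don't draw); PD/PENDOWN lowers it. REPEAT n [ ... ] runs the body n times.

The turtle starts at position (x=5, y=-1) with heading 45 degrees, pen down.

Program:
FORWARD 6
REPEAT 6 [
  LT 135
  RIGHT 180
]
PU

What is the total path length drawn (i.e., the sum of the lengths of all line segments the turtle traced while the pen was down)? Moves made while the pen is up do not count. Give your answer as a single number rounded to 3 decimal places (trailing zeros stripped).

Executing turtle program step by step:
Start: pos=(5,-1), heading=45, pen down
FD 6: (5,-1) -> (9.243,3.243) [heading=45, draw]
REPEAT 6 [
  -- iteration 1/6 --
  LT 135: heading 45 -> 180
  RT 180: heading 180 -> 0
  -- iteration 2/6 --
  LT 135: heading 0 -> 135
  RT 180: heading 135 -> 315
  -- iteration 3/6 --
  LT 135: heading 315 -> 90
  RT 180: heading 90 -> 270
  -- iteration 4/6 --
  LT 135: heading 270 -> 45
  RT 180: heading 45 -> 225
  -- iteration 5/6 --
  LT 135: heading 225 -> 0
  RT 180: heading 0 -> 180
  -- iteration 6/6 --
  LT 135: heading 180 -> 315
  RT 180: heading 315 -> 135
]
PU: pen up
Final: pos=(9.243,3.243), heading=135, 1 segment(s) drawn

Segment lengths:
  seg 1: (5,-1) -> (9.243,3.243), length = 6
Total = 6

Answer: 6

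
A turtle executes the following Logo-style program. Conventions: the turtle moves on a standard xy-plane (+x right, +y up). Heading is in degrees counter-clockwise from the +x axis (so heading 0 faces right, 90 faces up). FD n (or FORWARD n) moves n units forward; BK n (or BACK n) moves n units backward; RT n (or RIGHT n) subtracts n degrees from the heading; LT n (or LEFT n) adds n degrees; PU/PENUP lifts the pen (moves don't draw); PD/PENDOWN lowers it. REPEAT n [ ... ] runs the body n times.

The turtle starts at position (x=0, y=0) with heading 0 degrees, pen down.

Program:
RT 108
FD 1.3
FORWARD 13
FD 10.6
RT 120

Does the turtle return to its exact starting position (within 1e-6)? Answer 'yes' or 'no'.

Executing turtle program step by step:
Start: pos=(0,0), heading=0, pen down
RT 108: heading 0 -> 252
FD 1.3: (0,0) -> (-0.402,-1.236) [heading=252, draw]
FD 13: (-0.402,-1.236) -> (-4.419,-13.6) [heading=252, draw]
FD 10.6: (-4.419,-13.6) -> (-7.695,-23.681) [heading=252, draw]
RT 120: heading 252 -> 132
Final: pos=(-7.695,-23.681), heading=132, 3 segment(s) drawn

Start position: (0, 0)
Final position: (-7.695, -23.681)
Distance = 24.9; >= 1e-6 -> NOT closed

Answer: no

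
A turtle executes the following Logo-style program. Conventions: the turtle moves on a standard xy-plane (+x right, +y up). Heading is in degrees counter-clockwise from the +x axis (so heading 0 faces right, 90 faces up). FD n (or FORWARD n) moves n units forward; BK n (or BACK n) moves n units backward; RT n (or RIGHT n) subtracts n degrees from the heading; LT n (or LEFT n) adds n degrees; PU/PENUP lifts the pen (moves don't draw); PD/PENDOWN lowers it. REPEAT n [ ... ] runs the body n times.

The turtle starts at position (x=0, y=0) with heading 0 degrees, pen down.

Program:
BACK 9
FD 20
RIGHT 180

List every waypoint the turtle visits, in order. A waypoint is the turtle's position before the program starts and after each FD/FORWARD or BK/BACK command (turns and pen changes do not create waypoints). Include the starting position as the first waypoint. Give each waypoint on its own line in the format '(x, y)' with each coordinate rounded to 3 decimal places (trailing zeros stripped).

Executing turtle program step by step:
Start: pos=(0,0), heading=0, pen down
BK 9: (0,0) -> (-9,0) [heading=0, draw]
FD 20: (-9,0) -> (11,0) [heading=0, draw]
RT 180: heading 0 -> 180
Final: pos=(11,0), heading=180, 2 segment(s) drawn
Waypoints (3 total):
(0, 0)
(-9, 0)
(11, 0)

Answer: (0, 0)
(-9, 0)
(11, 0)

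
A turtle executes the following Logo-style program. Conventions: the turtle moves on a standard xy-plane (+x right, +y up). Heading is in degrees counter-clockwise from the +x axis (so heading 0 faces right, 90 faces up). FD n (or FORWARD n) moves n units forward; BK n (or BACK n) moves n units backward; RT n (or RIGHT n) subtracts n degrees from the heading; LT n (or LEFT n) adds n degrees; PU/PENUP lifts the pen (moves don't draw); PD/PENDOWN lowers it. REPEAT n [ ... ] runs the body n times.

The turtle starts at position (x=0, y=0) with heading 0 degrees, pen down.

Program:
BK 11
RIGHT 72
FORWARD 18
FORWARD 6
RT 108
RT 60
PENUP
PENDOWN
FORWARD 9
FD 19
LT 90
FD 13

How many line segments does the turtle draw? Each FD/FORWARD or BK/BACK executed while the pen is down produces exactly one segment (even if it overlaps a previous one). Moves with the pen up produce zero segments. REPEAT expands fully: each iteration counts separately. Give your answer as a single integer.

Executing turtle program step by step:
Start: pos=(0,0), heading=0, pen down
BK 11: (0,0) -> (-11,0) [heading=0, draw]
RT 72: heading 0 -> 288
FD 18: (-11,0) -> (-5.438,-17.119) [heading=288, draw]
FD 6: (-5.438,-17.119) -> (-3.584,-22.825) [heading=288, draw]
RT 108: heading 288 -> 180
RT 60: heading 180 -> 120
PU: pen up
PD: pen down
FD 9: (-3.584,-22.825) -> (-8.084,-15.031) [heading=120, draw]
FD 19: (-8.084,-15.031) -> (-17.584,1.423) [heading=120, draw]
LT 90: heading 120 -> 210
FD 13: (-17.584,1.423) -> (-28.842,-5.077) [heading=210, draw]
Final: pos=(-28.842,-5.077), heading=210, 6 segment(s) drawn
Segments drawn: 6

Answer: 6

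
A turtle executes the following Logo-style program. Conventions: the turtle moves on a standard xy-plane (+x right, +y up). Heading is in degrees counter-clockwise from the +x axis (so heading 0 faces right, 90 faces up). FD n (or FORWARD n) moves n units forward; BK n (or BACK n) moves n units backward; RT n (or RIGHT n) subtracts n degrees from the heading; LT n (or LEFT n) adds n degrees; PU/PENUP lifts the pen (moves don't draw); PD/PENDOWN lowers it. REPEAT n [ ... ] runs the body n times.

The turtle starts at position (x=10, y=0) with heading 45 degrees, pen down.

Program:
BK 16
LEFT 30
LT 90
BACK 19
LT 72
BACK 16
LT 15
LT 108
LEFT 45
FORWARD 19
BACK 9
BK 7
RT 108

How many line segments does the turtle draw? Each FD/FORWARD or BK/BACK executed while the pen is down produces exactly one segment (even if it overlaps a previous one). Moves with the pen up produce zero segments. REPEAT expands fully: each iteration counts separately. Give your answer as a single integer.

Answer: 6

Derivation:
Executing turtle program step by step:
Start: pos=(10,0), heading=45, pen down
BK 16: (10,0) -> (-1.314,-11.314) [heading=45, draw]
LT 30: heading 45 -> 75
LT 90: heading 75 -> 165
BK 19: (-1.314,-11.314) -> (17.039,-16.231) [heading=165, draw]
LT 72: heading 165 -> 237
BK 16: (17.039,-16.231) -> (25.753,-2.813) [heading=237, draw]
LT 15: heading 237 -> 252
LT 108: heading 252 -> 0
LT 45: heading 0 -> 45
FD 19: (25.753,-2.813) -> (39.188,10.622) [heading=45, draw]
BK 9: (39.188,10.622) -> (32.824,4.259) [heading=45, draw]
BK 7: (32.824,4.259) -> (27.874,-0.691) [heading=45, draw]
RT 108: heading 45 -> 297
Final: pos=(27.874,-0.691), heading=297, 6 segment(s) drawn
Segments drawn: 6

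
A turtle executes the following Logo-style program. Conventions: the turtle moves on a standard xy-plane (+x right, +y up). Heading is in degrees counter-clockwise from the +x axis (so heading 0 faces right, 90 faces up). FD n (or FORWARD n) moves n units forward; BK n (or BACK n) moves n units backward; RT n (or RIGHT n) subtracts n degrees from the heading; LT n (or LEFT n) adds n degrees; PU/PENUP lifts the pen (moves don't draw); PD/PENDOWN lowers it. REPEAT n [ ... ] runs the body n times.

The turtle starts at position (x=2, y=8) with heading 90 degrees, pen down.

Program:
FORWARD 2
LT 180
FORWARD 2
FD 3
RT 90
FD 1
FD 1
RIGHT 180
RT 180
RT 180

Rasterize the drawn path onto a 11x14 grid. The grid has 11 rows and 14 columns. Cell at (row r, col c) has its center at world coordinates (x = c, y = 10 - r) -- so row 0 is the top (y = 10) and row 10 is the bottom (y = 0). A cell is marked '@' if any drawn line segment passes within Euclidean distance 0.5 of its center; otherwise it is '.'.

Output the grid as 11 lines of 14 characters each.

Segment 0: (2,8) -> (2,10)
Segment 1: (2,10) -> (2,8)
Segment 2: (2,8) -> (2,5)
Segment 3: (2,5) -> (1,5)
Segment 4: (1,5) -> (-0,5)

Answer: ..@...........
..@...........
..@...........
..@...........
..@...........
@@@...........
..............
..............
..............
..............
..............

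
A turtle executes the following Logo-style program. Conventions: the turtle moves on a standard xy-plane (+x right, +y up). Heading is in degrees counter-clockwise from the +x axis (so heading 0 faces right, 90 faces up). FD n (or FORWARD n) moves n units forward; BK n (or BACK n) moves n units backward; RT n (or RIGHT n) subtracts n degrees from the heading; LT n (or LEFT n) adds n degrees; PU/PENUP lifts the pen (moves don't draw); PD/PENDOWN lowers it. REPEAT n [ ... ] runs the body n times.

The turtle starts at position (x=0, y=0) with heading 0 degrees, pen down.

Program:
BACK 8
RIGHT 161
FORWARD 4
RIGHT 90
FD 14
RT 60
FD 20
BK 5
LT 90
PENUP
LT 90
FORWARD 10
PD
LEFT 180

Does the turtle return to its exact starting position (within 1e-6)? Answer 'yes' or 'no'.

Answer: no

Derivation:
Executing turtle program step by step:
Start: pos=(0,0), heading=0, pen down
BK 8: (0,0) -> (-8,0) [heading=0, draw]
RT 161: heading 0 -> 199
FD 4: (-8,0) -> (-11.782,-1.302) [heading=199, draw]
RT 90: heading 199 -> 109
FD 14: (-11.782,-1.302) -> (-16.34,11.935) [heading=109, draw]
RT 60: heading 109 -> 49
FD 20: (-16.34,11.935) -> (-3.219,27.029) [heading=49, draw]
BK 5: (-3.219,27.029) -> (-6.499,23.256) [heading=49, draw]
LT 90: heading 49 -> 139
PU: pen up
LT 90: heading 139 -> 229
FD 10: (-6.499,23.256) -> (-13.06,15.709) [heading=229, move]
PD: pen down
LT 180: heading 229 -> 49
Final: pos=(-13.06,15.709), heading=49, 5 segment(s) drawn

Start position: (0, 0)
Final position: (-13.06, 15.709)
Distance = 20.428; >= 1e-6 -> NOT closed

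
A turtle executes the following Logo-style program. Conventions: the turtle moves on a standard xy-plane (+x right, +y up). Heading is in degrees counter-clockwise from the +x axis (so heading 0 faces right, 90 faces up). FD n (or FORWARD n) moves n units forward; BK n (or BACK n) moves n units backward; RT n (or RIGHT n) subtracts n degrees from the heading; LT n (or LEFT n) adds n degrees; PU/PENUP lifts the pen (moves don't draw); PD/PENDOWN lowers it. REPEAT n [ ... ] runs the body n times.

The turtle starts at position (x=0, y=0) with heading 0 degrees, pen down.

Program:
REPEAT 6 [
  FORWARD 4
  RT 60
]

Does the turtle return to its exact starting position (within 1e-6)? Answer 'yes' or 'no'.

Answer: yes

Derivation:
Executing turtle program step by step:
Start: pos=(0,0), heading=0, pen down
REPEAT 6 [
  -- iteration 1/6 --
  FD 4: (0,0) -> (4,0) [heading=0, draw]
  RT 60: heading 0 -> 300
  -- iteration 2/6 --
  FD 4: (4,0) -> (6,-3.464) [heading=300, draw]
  RT 60: heading 300 -> 240
  -- iteration 3/6 --
  FD 4: (6,-3.464) -> (4,-6.928) [heading=240, draw]
  RT 60: heading 240 -> 180
  -- iteration 4/6 --
  FD 4: (4,-6.928) -> (0,-6.928) [heading=180, draw]
  RT 60: heading 180 -> 120
  -- iteration 5/6 --
  FD 4: (0,-6.928) -> (-2,-3.464) [heading=120, draw]
  RT 60: heading 120 -> 60
  -- iteration 6/6 --
  FD 4: (-2,-3.464) -> (0,0) [heading=60, draw]
  RT 60: heading 60 -> 0
]
Final: pos=(0,0), heading=0, 6 segment(s) drawn

Start position: (0, 0)
Final position: (0, 0)
Distance = 0; < 1e-6 -> CLOSED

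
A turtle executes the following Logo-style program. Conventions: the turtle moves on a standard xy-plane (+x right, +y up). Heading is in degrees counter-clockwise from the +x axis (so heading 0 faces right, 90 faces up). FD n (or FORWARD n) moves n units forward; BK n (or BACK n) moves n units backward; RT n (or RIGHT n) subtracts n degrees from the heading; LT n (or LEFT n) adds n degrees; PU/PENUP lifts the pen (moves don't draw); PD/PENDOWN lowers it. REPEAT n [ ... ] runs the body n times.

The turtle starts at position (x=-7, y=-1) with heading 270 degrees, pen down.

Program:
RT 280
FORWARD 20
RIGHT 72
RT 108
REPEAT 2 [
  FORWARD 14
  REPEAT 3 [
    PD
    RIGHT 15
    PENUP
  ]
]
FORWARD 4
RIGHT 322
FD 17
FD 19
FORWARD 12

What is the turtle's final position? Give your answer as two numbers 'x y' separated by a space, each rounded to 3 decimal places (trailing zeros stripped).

Answer: -30.961 55.747

Derivation:
Executing turtle program step by step:
Start: pos=(-7,-1), heading=270, pen down
RT 280: heading 270 -> 350
FD 20: (-7,-1) -> (12.696,-4.473) [heading=350, draw]
RT 72: heading 350 -> 278
RT 108: heading 278 -> 170
REPEAT 2 [
  -- iteration 1/2 --
  FD 14: (12.696,-4.473) -> (-1.091,-2.042) [heading=170, draw]
  REPEAT 3 [
    -- iteration 1/3 --
    PD: pen down
    RT 15: heading 170 -> 155
    PU: pen up
    -- iteration 2/3 --
    PD: pen down
    RT 15: heading 155 -> 140
    PU: pen up
    -- iteration 3/3 --
    PD: pen down
    RT 15: heading 140 -> 125
    PU: pen up
  ]
  -- iteration 2/2 --
  FD 14: (-1.091,-2.042) -> (-9.121,9.426) [heading=125, move]
  REPEAT 3 [
    -- iteration 1/3 --
    PD: pen down
    RT 15: heading 125 -> 110
    PU: pen up
    -- iteration 2/3 --
    PD: pen down
    RT 15: heading 110 -> 95
    PU: pen up
    -- iteration 3/3 --
    PD: pen down
    RT 15: heading 95 -> 80
    PU: pen up
  ]
]
FD 4: (-9.121,9.426) -> (-8.427,13.365) [heading=80, move]
RT 322: heading 80 -> 118
FD 17: (-8.427,13.365) -> (-16.408,28.376) [heading=118, move]
FD 19: (-16.408,28.376) -> (-25.328,45.152) [heading=118, move]
FD 12: (-25.328,45.152) -> (-30.961,55.747) [heading=118, move]
Final: pos=(-30.961,55.747), heading=118, 2 segment(s) drawn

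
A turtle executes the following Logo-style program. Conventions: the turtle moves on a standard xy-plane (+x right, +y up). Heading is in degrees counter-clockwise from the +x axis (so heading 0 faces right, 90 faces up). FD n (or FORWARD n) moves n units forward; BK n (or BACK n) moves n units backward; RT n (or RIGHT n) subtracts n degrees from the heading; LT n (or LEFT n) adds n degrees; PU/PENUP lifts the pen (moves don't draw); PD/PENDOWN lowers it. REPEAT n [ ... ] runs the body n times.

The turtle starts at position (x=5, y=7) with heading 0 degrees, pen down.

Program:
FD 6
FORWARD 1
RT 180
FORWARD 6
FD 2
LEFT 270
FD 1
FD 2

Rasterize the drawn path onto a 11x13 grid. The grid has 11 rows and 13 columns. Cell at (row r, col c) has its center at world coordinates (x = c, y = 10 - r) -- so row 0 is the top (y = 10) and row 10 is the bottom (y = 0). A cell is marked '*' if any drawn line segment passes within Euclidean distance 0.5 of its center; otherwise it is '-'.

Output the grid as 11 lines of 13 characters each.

Segment 0: (5,7) -> (11,7)
Segment 1: (11,7) -> (12,7)
Segment 2: (12,7) -> (6,7)
Segment 3: (6,7) -> (4,7)
Segment 4: (4,7) -> (4,8)
Segment 5: (4,8) -> (4,10)

Answer: ----*--------
----*--------
----*--------
----*********
-------------
-------------
-------------
-------------
-------------
-------------
-------------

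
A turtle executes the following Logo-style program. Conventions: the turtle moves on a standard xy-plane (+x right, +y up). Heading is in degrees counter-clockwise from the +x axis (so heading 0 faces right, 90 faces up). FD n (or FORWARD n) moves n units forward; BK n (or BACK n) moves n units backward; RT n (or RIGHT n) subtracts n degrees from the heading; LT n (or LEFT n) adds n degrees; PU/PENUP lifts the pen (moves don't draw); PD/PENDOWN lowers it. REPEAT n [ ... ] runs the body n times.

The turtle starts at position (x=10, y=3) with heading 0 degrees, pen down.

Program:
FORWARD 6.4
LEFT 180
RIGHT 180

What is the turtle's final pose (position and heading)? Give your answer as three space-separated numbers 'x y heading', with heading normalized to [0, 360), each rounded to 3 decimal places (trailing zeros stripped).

Executing turtle program step by step:
Start: pos=(10,3), heading=0, pen down
FD 6.4: (10,3) -> (16.4,3) [heading=0, draw]
LT 180: heading 0 -> 180
RT 180: heading 180 -> 0
Final: pos=(16.4,3), heading=0, 1 segment(s) drawn

Answer: 16.4 3 0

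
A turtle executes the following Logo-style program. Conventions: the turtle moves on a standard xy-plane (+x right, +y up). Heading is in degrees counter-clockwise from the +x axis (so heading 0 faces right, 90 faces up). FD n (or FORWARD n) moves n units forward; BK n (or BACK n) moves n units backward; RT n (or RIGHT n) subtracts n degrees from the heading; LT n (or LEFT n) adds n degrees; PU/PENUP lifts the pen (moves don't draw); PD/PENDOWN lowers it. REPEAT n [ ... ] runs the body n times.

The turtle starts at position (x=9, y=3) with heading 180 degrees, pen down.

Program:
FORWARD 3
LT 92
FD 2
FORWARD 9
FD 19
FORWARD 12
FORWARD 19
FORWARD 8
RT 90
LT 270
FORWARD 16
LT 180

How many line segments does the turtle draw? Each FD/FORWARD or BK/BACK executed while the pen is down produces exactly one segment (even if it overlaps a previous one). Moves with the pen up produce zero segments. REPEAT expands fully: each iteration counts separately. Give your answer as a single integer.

Answer: 8

Derivation:
Executing turtle program step by step:
Start: pos=(9,3), heading=180, pen down
FD 3: (9,3) -> (6,3) [heading=180, draw]
LT 92: heading 180 -> 272
FD 2: (6,3) -> (6.07,1.001) [heading=272, draw]
FD 9: (6.07,1.001) -> (6.384,-7.993) [heading=272, draw]
FD 19: (6.384,-7.993) -> (7.047,-26.982) [heading=272, draw]
FD 12: (7.047,-26.982) -> (7.466,-38.974) [heading=272, draw]
FD 19: (7.466,-38.974) -> (8.129,-57.963) [heading=272, draw]
FD 8: (8.129,-57.963) -> (8.408,-65.958) [heading=272, draw]
RT 90: heading 272 -> 182
LT 270: heading 182 -> 92
FD 16: (8.408,-65.958) -> (7.85,-49.968) [heading=92, draw]
LT 180: heading 92 -> 272
Final: pos=(7.85,-49.968), heading=272, 8 segment(s) drawn
Segments drawn: 8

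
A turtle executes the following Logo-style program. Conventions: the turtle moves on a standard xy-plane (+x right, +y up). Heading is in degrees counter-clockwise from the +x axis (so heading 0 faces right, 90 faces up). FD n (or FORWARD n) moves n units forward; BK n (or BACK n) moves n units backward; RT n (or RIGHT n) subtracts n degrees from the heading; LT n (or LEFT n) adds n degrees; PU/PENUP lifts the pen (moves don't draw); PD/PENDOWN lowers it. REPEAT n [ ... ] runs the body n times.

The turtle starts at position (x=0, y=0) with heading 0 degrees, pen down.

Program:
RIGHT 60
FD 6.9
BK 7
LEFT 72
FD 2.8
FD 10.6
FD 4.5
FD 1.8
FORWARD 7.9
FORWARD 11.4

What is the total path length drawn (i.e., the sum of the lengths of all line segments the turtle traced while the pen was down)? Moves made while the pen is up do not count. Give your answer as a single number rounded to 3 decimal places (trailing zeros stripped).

Answer: 52.9

Derivation:
Executing turtle program step by step:
Start: pos=(0,0), heading=0, pen down
RT 60: heading 0 -> 300
FD 6.9: (0,0) -> (3.45,-5.976) [heading=300, draw]
BK 7: (3.45,-5.976) -> (-0.05,0.087) [heading=300, draw]
LT 72: heading 300 -> 12
FD 2.8: (-0.05,0.087) -> (2.689,0.669) [heading=12, draw]
FD 10.6: (2.689,0.669) -> (13.057,2.873) [heading=12, draw]
FD 4.5: (13.057,2.873) -> (17.459,3.808) [heading=12, draw]
FD 1.8: (17.459,3.808) -> (19.22,4.182) [heading=12, draw]
FD 7.9: (19.22,4.182) -> (26.947,5.825) [heading=12, draw]
FD 11.4: (26.947,5.825) -> (38.098,8.195) [heading=12, draw]
Final: pos=(38.098,8.195), heading=12, 8 segment(s) drawn

Segment lengths:
  seg 1: (0,0) -> (3.45,-5.976), length = 6.9
  seg 2: (3.45,-5.976) -> (-0.05,0.087), length = 7
  seg 3: (-0.05,0.087) -> (2.689,0.669), length = 2.8
  seg 4: (2.689,0.669) -> (13.057,2.873), length = 10.6
  seg 5: (13.057,2.873) -> (17.459,3.808), length = 4.5
  seg 6: (17.459,3.808) -> (19.22,4.182), length = 1.8
  seg 7: (19.22,4.182) -> (26.947,5.825), length = 7.9
  seg 8: (26.947,5.825) -> (38.098,8.195), length = 11.4
Total = 52.9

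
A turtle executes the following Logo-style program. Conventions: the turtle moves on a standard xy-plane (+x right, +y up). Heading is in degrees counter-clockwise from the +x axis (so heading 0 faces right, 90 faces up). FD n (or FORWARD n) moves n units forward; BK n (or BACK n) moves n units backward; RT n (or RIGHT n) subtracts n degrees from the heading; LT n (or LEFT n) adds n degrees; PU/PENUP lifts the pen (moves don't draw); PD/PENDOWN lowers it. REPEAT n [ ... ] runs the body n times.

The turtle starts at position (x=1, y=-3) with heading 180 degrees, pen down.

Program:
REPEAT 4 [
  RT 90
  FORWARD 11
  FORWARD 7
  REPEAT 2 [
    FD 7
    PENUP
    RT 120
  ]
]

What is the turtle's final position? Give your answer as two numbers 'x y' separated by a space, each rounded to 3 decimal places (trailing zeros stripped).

Answer: -35.526 62.213

Derivation:
Executing turtle program step by step:
Start: pos=(1,-3), heading=180, pen down
REPEAT 4 [
  -- iteration 1/4 --
  RT 90: heading 180 -> 90
  FD 11: (1,-3) -> (1,8) [heading=90, draw]
  FD 7: (1,8) -> (1,15) [heading=90, draw]
  REPEAT 2 [
    -- iteration 1/2 --
    FD 7: (1,15) -> (1,22) [heading=90, draw]
    PU: pen up
    RT 120: heading 90 -> 330
    -- iteration 2/2 --
    FD 7: (1,22) -> (7.062,18.5) [heading=330, move]
    PU: pen up
    RT 120: heading 330 -> 210
  ]
  -- iteration 2/4 --
  RT 90: heading 210 -> 120
  FD 11: (7.062,18.5) -> (1.562,28.026) [heading=120, move]
  FD 7: (1.562,28.026) -> (-1.938,34.088) [heading=120, move]
  REPEAT 2 [
    -- iteration 1/2 --
    FD 7: (-1.938,34.088) -> (-5.438,40.151) [heading=120, move]
    PU: pen up
    RT 120: heading 120 -> 0
    -- iteration 2/2 --
    FD 7: (-5.438,40.151) -> (1.562,40.151) [heading=0, move]
    PU: pen up
    RT 120: heading 0 -> 240
  ]
  -- iteration 3/4 --
  RT 90: heading 240 -> 150
  FD 11: (1.562,40.151) -> (-7.964,45.651) [heading=150, move]
  FD 7: (-7.964,45.651) -> (-14.026,49.151) [heading=150, move]
  REPEAT 2 [
    -- iteration 1/2 --
    FD 7: (-14.026,49.151) -> (-20.088,52.651) [heading=150, move]
    PU: pen up
    RT 120: heading 150 -> 30
    -- iteration 2/2 --
    FD 7: (-20.088,52.651) -> (-14.026,56.151) [heading=30, move]
    PU: pen up
    RT 120: heading 30 -> 270
  ]
  -- iteration 4/4 --
  RT 90: heading 270 -> 180
  FD 11: (-14.026,56.151) -> (-25.026,56.151) [heading=180, move]
  FD 7: (-25.026,56.151) -> (-32.026,56.151) [heading=180, move]
  REPEAT 2 [
    -- iteration 1/2 --
    FD 7: (-32.026,56.151) -> (-39.026,56.151) [heading=180, move]
    PU: pen up
    RT 120: heading 180 -> 60
    -- iteration 2/2 --
    FD 7: (-39.026,56.151) -> (-35.526,62.213) [heading=60, move]
    PU: pen up
    RT 120: heading 60 -> 300
  ]
]
Final: pos=(-35.526,62.213), heading=300, 3 segment(s) drawn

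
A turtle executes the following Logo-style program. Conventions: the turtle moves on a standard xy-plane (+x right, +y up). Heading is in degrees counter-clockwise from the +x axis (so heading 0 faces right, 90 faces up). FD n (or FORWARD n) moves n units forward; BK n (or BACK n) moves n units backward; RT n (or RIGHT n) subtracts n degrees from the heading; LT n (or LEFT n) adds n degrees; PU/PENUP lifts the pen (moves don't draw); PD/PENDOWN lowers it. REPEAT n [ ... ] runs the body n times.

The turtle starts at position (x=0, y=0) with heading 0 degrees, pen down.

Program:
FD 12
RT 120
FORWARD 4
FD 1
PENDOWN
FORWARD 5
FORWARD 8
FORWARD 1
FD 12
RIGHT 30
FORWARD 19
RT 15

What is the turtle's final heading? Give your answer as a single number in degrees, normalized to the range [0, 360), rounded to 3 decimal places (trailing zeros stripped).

Answer: 195

Derivation:
Executing turtle program step by step:
Start: pos=(0,0), heading=0, pen down
FD 12: (0,0) -> (12,0) [heading=0, draw]
RT 120: heading 0 -> 240
FD 4: (12,0) -> (10,-3.464) [heading=240, draw]
FD 1: (10,-3.464) -> (9.5,-4.33) [heading=240, draw]
PD: pen down
FD 5: (9.5,-4.33) -> (7,-8.66) [heading=240, draw]
FD 8: (7,-8.66) -> (3,-15.588) [heading=240, draw]
FD 1: (3,-15.588) -> (2.5,-16.454) [heading=240, draw]
FD 12: (2.5,-16.454) -> (-3.5,-26.847) [heading=240, draw]
RT 30: heading 240 -> 210
FD 19: (-3.5,-26.847) -> (-19.954,-36.347) [heading=210, draw]
RT 15: heading 210 -> 195
Final: pos=(-19.954,-36.347), heading=195, 8 segment(s) drawn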